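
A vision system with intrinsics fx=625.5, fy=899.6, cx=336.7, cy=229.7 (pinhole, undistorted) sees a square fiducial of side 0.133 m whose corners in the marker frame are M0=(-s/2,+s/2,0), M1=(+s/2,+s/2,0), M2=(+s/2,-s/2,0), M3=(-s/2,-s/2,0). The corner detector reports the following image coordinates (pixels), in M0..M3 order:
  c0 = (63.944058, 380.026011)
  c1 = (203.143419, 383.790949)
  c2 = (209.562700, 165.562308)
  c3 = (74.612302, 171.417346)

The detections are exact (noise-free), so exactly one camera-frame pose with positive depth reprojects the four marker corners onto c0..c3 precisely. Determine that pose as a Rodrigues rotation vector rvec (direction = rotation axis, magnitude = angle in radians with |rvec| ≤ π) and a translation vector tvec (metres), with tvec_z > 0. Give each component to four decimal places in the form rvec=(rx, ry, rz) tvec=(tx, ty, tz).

Intrinsics K: fx=625.5, fy=899.6, cx=336.7, cy=229.7
Marker side s = 0.133 m; corners in marker frame (Z=0):
  M0 = (-0.0665, +0.0665, 0)
  M1 = (+0.0665, +0.0665, 0)
  M2 = (+0.0665, -0.0665, 0)
  M3 = (-0.0665, -0.0665, 0)
Detected image corners:
  c0 = (63.944058, 380.026011) px
  c1 = (203.143419, 383.790949) px
  c2 = (209.562700, 165.562308) px
  c3 = (74.612302, 171.417346) px
Planar DLT: solve 8×8 A·h = b for H (H[2,2]=1):
  H  [+983.48882 -99.64182 +136.33749]
  H  [-102.08061 +1533.85996 +273.40667]
  H  [-0.34016 -0.25426 +1.00000]
B = K⁻¹H; ‖b₁‖=1.788280, ‖b₂‖=1.788280; λ = 2/(‖b₁‖+‖b₂‖) = 0.559196, sign → tz>0 ⇒ λ=+0.559196
r₁ = λ·B[:,0] = (+0.98163,-0.01488,-0.19022); r₂ = λ·B[:,1] = (-0.01254,+0.98976,-0.14218)
r₃ = r₁×r₂ = (+0.19038,+0.14196,+0.97139); SVD([r₁ r₂ r₃]) → R = UVᵀ:
  R  [+0.98163 -0.01254 +0.19038]
  R  [-0.01488 +0.98976 +0.14196]
  R  [-0.19022 -0.14218 +0.97139]
t = (-0.17912, +0.02717, +0.55920) m
tr R = 2.942782; θ = arccos((tr R − 1)/2) = 0.239777 rad = 13.738°
axis k = ((R−Rᵀ)₃₂, (R−Rᵀ)₁₃, (R−Rᵀ)₂₁) / (2 sinθ) = (-0.598228, +0.801311, -0.004930)
rvec = θ·k = (-0.143442, +0.192136, -0.001182)

rvec=(-0.1434, 0.1921, -0.0012) tvec=(-0.1791, 0.0272, 0.5592)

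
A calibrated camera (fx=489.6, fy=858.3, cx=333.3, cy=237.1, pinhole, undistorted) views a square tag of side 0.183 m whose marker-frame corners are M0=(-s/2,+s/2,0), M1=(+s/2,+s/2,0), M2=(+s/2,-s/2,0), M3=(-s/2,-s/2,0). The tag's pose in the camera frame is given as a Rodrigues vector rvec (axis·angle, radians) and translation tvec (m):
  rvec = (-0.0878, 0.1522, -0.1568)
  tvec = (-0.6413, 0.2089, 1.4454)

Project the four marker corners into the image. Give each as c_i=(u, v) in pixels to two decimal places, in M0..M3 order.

Intrinsics K: fx=489.6, fy=858.3, cx=333.3, cy=237.1
Marker side s = 0.183 m; corners in marker frame (Z=0):
  M0 = (-0.0915, +0.0915, 0)
  M1 = (+0.0915, +0.0915, 0)
  M2 = (+0.0915, -0.0915, 0)
  M3 = (-0.0915, -0.0915, 0)
rvec = (-0.0878, 0.1522, -0.1568), |rvec| = θ = 0.23550 rad = 13.493°
Rodrigues: sinθ=0.23333, 1−cosθ=0.02760; R = I + sinθ·[k]× + (1−cosθ)·[k]×²:
    [+0.97623 +0.14870 +0.15765]
    [-0.16201 +0.98393 +0.07511]
    [-0.14395 -0.09887 +0.98463]
t = (-0.6413, 0.2089, 1.4454) m
M0: Pc = R·M0+t = (-0.71702, +0.31375, +1.44952); u = 489.6·(-0.71702)/1.44952 + 333.3 = 91.1154, v = 858.3·(+0.31375)/1.44952 + 237.1 = 422.8809
M1: Pc = R·M1+t = (-0.53837, +0.28411, +1.42318); u = 489.6·(-0.53837)/1.42318 + 333.3 = 148.0918, v = 858.3·(+0.28411)/1.42318 + 237.1 = 408.4399
M2: Pc = R·M2+t = (-0.56558, +0.10405, +1.44128); u = 489.6·(-0.56558)/1.44128 + 333.3 = 141.1727, v = 858.3·(+0.10405)/1.44128 + 237.1 = 299.0616
M3: Pc = R·M3+t = (-0.74423, +0.13369, +1.46762); u = 489.6·(-0.74423)/1.46762 + 333.3 = 85.0228, v = 858.3·(+0.13369)/1.46762 + 237.1 = 315.2878

c0=(91.12, 422.88) c1=(148.09, 408.44) c2=(141.17, 299.06) c3=(85.02, 315.29)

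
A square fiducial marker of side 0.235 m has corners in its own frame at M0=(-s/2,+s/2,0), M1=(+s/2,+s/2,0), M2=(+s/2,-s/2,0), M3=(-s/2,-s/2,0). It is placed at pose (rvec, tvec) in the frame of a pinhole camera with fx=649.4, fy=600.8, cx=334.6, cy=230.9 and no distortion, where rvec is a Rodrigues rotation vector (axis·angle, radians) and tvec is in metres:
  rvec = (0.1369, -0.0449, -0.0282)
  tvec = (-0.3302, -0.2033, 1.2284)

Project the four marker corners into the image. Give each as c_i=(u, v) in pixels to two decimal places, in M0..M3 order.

Intrinsics K: fx=649.4, fy=600.8, cx=334.6, cy=230.9
Marker side s = 0.235 m; corners in marker frame (Z=0):
  M0 = (-0.1175, +0.1175, 0)
  M1 = (+0.1175, +0.1175, 0)
  M2 = (+0.1175, -0.1175, 0)
  M3 = (-0.1175, -0.1175, 0)
rvec = (0.1369, -0.0449, -0.0282), |rvec| = θ = 0.14681 rad = 8.412°
Rodrigues: sinθ=0.14628, 1−cosθ=0.01076; R = I + sinθ·[k]× + (1−cosθ)·[k]×²:
    [+0.99860 +0.02503 -0.04667]
    [-0.03117 +0.99025 -0.13578]
    [+0.04281 +0.13704 +0.98964]
t = (-0.3302, -0.2033, 1.2284) m
M0: Pc = R·M0+t = (-0.44459, -0.08328, +1.23947); u = 649.4·(-0.44459)/1.23947 + 334.6 = 101.6626, v = 600.8·(-0.08328)/1.23947 + 230.9 = 190.5305
M1: Pc = R·M1+t = (-0.20992, -0.09061, +1.24953); u = 649.4·(-0.20992)/1.24953 + 334.6 = 225.4996, v = 600.8·(-0.09061)/1.24953 + 230.9 = 187.3340
M2: Pc = R·M2+t = (-0.21581, -0.32332, +1.21733); u = 649.4·(-0.21581)/1.21733 + 334.6 = 219.4754, v = 600.8·(-0.32332)/1.21733 + 230.9 = 71.3305
M3: Pc = R·M3+t = (-0.45048, -0.31599, +1.20727); u = 649.4·(-0.45048)/1.20727 + 334.6 = 92.2847, v = 600.8·(-0.31599)/1.20727 + 230.9 = 73.6456

c0=(101.66, 190.53) c1=(225.50, 187.33) c2=(219.48, 71.33) c3=(92.28, 73.65)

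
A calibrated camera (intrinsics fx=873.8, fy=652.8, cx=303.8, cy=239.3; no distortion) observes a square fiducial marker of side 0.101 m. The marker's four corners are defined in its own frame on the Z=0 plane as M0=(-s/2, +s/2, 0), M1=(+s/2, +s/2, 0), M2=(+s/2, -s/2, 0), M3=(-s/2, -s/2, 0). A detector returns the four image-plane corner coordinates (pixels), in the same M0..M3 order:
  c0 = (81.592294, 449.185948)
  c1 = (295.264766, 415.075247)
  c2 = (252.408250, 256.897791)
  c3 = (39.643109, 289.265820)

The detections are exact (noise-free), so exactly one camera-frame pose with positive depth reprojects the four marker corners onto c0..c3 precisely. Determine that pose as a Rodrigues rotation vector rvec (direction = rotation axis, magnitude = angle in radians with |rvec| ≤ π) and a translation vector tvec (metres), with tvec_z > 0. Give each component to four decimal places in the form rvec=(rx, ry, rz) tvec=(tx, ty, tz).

Intrinsics K: fx=873.8, fy=652.8, cx=303.8, cy=239.3
Marker side s = 0.101 m; corners in marker frame (Z=0):
  M0 = (-0.0505, +0.0505, 0)
  M1 = (+0.0505, +0.0505, 0)
  M2 = (+0.0505, -0.0505, 0)
  M3 = (-0.0505, -0.0505, 0)
Detected image corners:
  c0 = (81.592294, 449.185948) px
  c1 = (295.264766, 415.075247) px
  c2 = (252.408250, 256.897791) px
  c3 = (39.643109, 289.265820) px
Planar DLT: solve 8×8 A·h = b for H (H[2,2]=1):
  H  [+2127.06719 +409.62352 +167.67685]
  H  [-295.33127 +1553.13177 +352.28024]
  H  [+0.09570 -0.06116 +1.00000]
B = K⁻¹H; ‖b₁‖=2.451857, ‖b₂‖=2.451857; λ = 2/(‖b₁‖+‖b₂‖) = 0.407854, sign → tz>0 ⇒ λ=+0.407854
r₁ = λ·B[:,0] = (+0.97926,-0.19882,+0.03903); r₂ = λ·B[:,1] = (+0.19987,+0.97951,-0.02495)
r₃ = r₁×r₂ = (-0.03327,+0.03223,+0.99893); SVD([r₁ r₂ r₃]) → R = UVᵀ:
  R  [+0.97926 +0.19987 -0.03327]
  R  [-0.19882 +0.97951 +0.03223]
  R  [+0.03903 -0.02495 +0.99893]
t = (-0.06354, +0.07059, +0.40785) m
tr R = 2.957689; θ = arccos((tr R − 1)/2) = 0.206060 rad = 11.806°
axis k = ((R−Rᵀ)₃₂, (R−Rᵀ)₁₃, (R−Rᵀ)₂₁) / (2 sinθ) = (-0.139724, -0.176692, -0.974298)
rvec = θ·k = (-0.028792, -0.036409, -0.200764)

rvec=(-0.0288, -0.0364, -0.2008) tvec=(-0.0635, 0.0706, 0.4079)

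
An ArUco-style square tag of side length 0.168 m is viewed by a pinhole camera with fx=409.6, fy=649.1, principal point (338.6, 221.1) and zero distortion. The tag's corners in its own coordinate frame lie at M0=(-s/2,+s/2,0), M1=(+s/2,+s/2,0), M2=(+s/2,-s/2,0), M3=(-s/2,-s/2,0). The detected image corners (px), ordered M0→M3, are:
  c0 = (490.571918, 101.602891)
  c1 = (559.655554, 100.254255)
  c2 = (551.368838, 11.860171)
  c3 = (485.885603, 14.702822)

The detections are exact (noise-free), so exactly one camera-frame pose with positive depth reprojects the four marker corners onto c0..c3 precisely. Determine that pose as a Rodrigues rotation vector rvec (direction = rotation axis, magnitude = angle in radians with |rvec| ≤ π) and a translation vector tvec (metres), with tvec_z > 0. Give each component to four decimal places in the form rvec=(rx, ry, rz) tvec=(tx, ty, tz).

Intrinsics K: fx=409.6, fy=649.1, cx=338.6, cy=221.1
Marker side s = 0.168 m; corners in marker frame (Z=0):
  M0 = (-0.0840, +0.0840, 0)
  M1 = (+0.0840, +0.0840, 0)
  M2 = (+0.0840, -0.0840, 0)
  M3 = (-0.0840, -0.0840, 0)
Detected image corners:
  c0 = (490.571918, 101.602891) px
  c1 = (559.655554, 100.254255) px
  c2 = (551.368838, 11.860171) px
  c3 = (485.885603, 14.702822) px
Planar DLT: solve 8×8 A·h = b for H (H[2,2]=1):
  H  [+343.42525 -122.23739 +521.47902]
  H  [-18.80375 +504.07831 +55.98072]
  H  [-0.10883 -0.30803 +1.00000]
B = K⁻¹H; ‖b₁‖=0.934796, ‖b₂‖=0.934796; λ = 2/(‖b₁‖+‖b₂‖) = 1.069752, sign → tz>0 ⇒ λ=+1.069752
r₁ = λ·B[:,0] = (+0.99316,+0.00867,-0.11642); r₂ = λ·B[:,1] = (-0.04685,+0.94299,-0.32951)
r₃ = r₁×r₂ = (+0.10693,+0.33271,+0.93695); SVD([r₁ r₂ r₃]) → R = UVᵀ:
  R  [+0.99316 -0.04685 +0.10693]
  R  [+0.00867 +0.94299 +0.33271]
  R  [-0.11642 -0.32951 +0.93695]
t = (+0.47762, -0.27213, +1.06975) m
tr R = 2.873097; θ = arccos((tr R − 1)/2) = 0.358145 rad = 20.520°
axis k = ((R−Rᵀ)₃₂, (R−Rᵀ)₁₃, (R−Rᵀ)₂₁) / (2 sinθ) = (-0.944584, +0.318575, +0.079191)
rvec = θ·k = (-0.338298, +0.114096, +0.028362)

rvec=(-0.3383, 0.1141, 0.0284) tvec=(0.4776, -0.2721, 1.0698)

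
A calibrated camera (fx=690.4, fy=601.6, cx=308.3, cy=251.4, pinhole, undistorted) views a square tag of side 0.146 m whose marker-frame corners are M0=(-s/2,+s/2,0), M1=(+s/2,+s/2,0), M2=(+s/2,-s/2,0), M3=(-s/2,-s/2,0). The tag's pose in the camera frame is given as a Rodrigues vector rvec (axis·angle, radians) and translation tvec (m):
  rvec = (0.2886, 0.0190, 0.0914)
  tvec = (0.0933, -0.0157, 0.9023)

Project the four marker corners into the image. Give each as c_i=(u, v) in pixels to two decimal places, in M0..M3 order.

c0=(318.95, 282.15) c1=(427.73, 291.01) c2=(443.36, 197.72) c3=(329.43, 188.54)

Intrinsics K: fx=690.4, fy=601.6, cx=308.3, cy=251.4
Marker side s = 0.146 m; corners in marker frame (Z=0):
  M0 = (-0.0730, +0.0730, 0)
  M1 = (+0.0730, +0.0730, 0)
  M2 = (+0.0730, -0.0730, 0)
  M3 = (-0.0730, -0.0730, 0)
rvec = (0.2886, 0.0190, 0.0914), |rvec| = θ = 0.30332 rad = 17.379°
Rodrigues: sinθ=0.29869, 1−cosθ=0.04565; R = I + sinθ·[k]× + (1−cosθ)·[k]×²:
    [+0.99568 -0.08728 +0.03180]
    [+0.09273 +0.95453 -0.28333]
    [-0.00562 +0.28506 +0.95849]
t = (0.0933, -0.0157, 0.9023) m
M0: Pc = R·M0+t = (+0.01424, +0.04721, +0.92352); u = 690.4·(+0.01424)/0.92352 + 308.3 = 318.9484, v = 601.6·(+0.04721)/0.92352 + 251.4 = 282.1546
M1: Pc = R·M1+t = (+0.15961, +0.06075, +0.92270); u = 690.4·(+0.15961)/0.92270 + 308.3 = 427.7285, v = 601.6·(+0.06075)/0.92270 + 251.4 = 291.0087
M2: Pc = R·M2+t = (+0.17236, -0.07861, +0.88108); u = 690.4·(+0.17236)/0.88108 + 308.3 = 443.3554, v = 601.6·(-0.07861)/0.88108 + 251.4 = 197.7242
M3: Pc = R·M3+t = (+0.02699, -0.09215, +0.88190); u = 690.4·(+0.02699)/0.88190 + 308.3 = 329.4272, v = 601.6·(-0.09215)/0.88190 + 251.4 = 188.5390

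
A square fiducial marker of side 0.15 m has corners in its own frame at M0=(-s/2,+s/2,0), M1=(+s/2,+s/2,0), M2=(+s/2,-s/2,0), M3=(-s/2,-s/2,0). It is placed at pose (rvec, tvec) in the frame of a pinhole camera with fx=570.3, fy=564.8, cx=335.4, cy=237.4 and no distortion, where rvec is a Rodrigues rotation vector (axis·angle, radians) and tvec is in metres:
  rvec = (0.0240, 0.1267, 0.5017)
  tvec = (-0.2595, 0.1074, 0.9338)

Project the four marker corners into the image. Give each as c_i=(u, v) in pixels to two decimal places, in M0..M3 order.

c0=(118.16, 319.19) c1=(194.13, 364.57) c2=(237.29, 285.06) c3=(159.87, 240.75)

Intrinsics K: fx=570.3, fy=564.8, cx=335.4, cy=237.4
Marker side s = 0.15 m; corners in marker frame (Z=0):
  M0 = (-0.0750, +0.0750, 0)
  M1 = (+0.0750, +0.0750, 0)
  M2 = (+0.0750, -0.0750, 0)
  M3 = (-0.0750, -0.0750, 0)
rvec = (0.0240, 0.1267, 0.5017), |rvec| = θ = 0.51801 rad = 29.680°
Rodrigues: sinθ=0.49515, 1−cosθ=0.13119; R = I + sinθ·[k]× + (1−cosθ)·[k]×²:
    [+0.86909 -0.47808 +0.12700]
    [+0.48105 +0.87666 +0.00814]
    [-0.11522 +0.05402 +0.99187]
t = (-0.2595, 0.1074, 0.9338) m
M0: Pc = R·M0+t = (-0.36054, +0.13707, +0.94649); u = 570.3·(-0.36054)/0.94649 + 335.4 = 118.1618, v = 564.8·(+0.13707)/0.94649 + 237.4 = 319.1940
M1: Pc = R·M1+t = (-0.23017, +0.20923, +0.92921); u = 570.3·(-0.23017)/0.92921 + 335.4 = 194.1313, v = 564.8·(+0.20923)/0.92921 + 237.4 = 364.5746
M2: Pc = R·M2+t = (-0.15846, +0.07773, +0.92111); u = 570.3·(-0.15846)/0.92111 + 335.4 = 237.2884, v = 564.8·(+0.07773)/0.92111 + 237.4 = 285.0618
M3: Pc = R·M3+t = (-0.28883, +0.00557, +0.93839); u = 570.3·(-0.28883)/0.93839 + 335.4 = 159.8680, v = 564.8·(+0.00557)/0.93839 + 237.4 = 240.7538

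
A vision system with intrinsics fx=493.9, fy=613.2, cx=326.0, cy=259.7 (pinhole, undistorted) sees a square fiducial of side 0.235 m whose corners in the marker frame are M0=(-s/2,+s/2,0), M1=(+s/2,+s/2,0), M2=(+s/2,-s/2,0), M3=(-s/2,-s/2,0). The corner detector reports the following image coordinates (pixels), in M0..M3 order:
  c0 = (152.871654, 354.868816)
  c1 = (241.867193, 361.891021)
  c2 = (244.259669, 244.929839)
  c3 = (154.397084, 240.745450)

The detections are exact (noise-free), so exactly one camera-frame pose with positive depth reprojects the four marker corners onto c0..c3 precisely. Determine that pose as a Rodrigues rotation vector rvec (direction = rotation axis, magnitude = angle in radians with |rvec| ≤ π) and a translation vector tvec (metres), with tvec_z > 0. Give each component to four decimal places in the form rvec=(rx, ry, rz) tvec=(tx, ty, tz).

Intrinsics K: fx=493.9, fy=613.2, cx=326.0, cy=259.7
Marker side s = 0.235 m; corners in marker frame (Z=0):
  M0 = (-0.1175, +0.1175, 0)
  M1 = (+0.1175, +0.1175, 0)
  M2 = (+0.1175, -0.1175, 0)
  M3 = (-0.1175, -0.1175, 0)
Detected image corners:
  c0 = (152.871654, 354.868816) px
  c1 = (241.867193, 361.891021) px
  c2 = (244.259669, 244.929839) px
  c3 = (154.397084, 240.745450) px
Planar DLT: solve 8×8 A·h = b for H (H[2,2]=1):
  H  [+359.43605 -0.59197 +197.78539]
  H  [-8.11394 +503.29528 +300.83799]
  H  [-0.10640 +0.03893 +1.00000]
B = K⁻¹H; ‖b₁‖=0.805673, ‖b₂‖=0.805673; λ = 2/(‖b₁‖+‖b₂‖) = 1.241198, sign → tz>0 ⇒ λ=+1.241198
r₁ = λ·B[:,0] = (+0.99045,+0.03951,-0.13207); r₂ = λ·B[:,1] = (-0.03338,+0.99827,+0.04831)
r₃ = r₁×r₂ = (+0.13375,-0.04345,+0.99006); SVD([r₁ r₂ r₃]) → R = UVᵀ:
  R  [+0.99045 -0.03338 +0.13375]
  R  [+0.03951 +0.99827 -0.04345]
  R  [-0.13207 +0.04831 +0.99006]
t = (-0.32221, +0.08327, +1.24120) m
tr R = 2.978790; θ = arccos((tr R − 1)/2) = 0.145764 rad = 8.352°
axis k = ((R−Rᵀ)₃₂, (R−Rᵀ)₁₃, (R−Rᵀ)₂₁) / (2 sinθ) = (+0.315874, +0.915026, +0.250902)
rvec = θ·k = (+0.046043, +0.133378, +0.036573)

rvec=(0.0460, 0.1334, 0.0366) tvec=(-0.3222, 0.0833, 1.2412)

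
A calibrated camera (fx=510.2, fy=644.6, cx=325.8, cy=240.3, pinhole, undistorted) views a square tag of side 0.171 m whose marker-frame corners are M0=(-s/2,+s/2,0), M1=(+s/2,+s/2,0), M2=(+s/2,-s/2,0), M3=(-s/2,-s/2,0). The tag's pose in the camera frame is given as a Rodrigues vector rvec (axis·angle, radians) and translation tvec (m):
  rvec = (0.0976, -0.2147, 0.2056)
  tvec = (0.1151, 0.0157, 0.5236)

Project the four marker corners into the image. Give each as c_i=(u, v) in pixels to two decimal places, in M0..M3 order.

c0=(340.94, 344.49) c1=(491.89, 375.84) c2=(530.42, 178.75) c3=(378.55, 131.64)

Intrinsics K: fx=510.2, fy=644.6, cx=325.8, cy=240.3
Marker side s = 0.171 m; corners in marker frame (Z=0):
  M0 = (-0.0855, +0.0855, 0)
  M1 = (+0.0855, +0.0855, 0)
  M2 = (+0.0855, -0.0855, 0)
  M3 = (-0.0855, -0.0855, 0)
rvec = (0.0976, -0.2147, 0.2056), |rvec| = θ = 0.31288 rad = 17.927°
Rodrigues: sinθ=0.30780, 1−cosθ=0.04855; R = I + sinθ·[k]× + (1−cosθ)·[k]×²:
    [+0.95618 -0.21265 -0.20126]
    [+0.19187 +0.97431 -0.11791]
    [+0.22117 +0.07412 +0.97242]
t = (0.1151, 0.0157, 0.5236) m
M0: Pc = R·M0+t = (+0.01517, +0.08260, +0.51103); u = 510.2·(+0.01517)/0.51103 + 325.8 = 340.9405, v = 644.6·(+0.08260)/0.51103 + 240.3 = 344.4884
M1: Pc = R·M1+t = (+0.17867, +0.11541, +0.54885); u = 510.2·(+0.17867)/0.54885 + 325.8 = 491.8899, v = 644.6·(+0.11541)/0.54885 + 240.3 = 375.8429
M2: Pc = R·M2+t = (+0.21503, -0.05120, +0.53617); u = 510.2·(+0.21503)/0.53617 + 325.8 = 530.4187, v = 644.6·(-0.05120)/0.53617 + 240.3 = 178.7475
M3: Pc = R·M3+t = (+0.05153, -0.08401, +0.49835); u = 510.2·(+0.05153)/0.49835 + 325.8 = 378.5539, v = 644.6·(-0.08401)/0.49835 + 240.3 = 131.6382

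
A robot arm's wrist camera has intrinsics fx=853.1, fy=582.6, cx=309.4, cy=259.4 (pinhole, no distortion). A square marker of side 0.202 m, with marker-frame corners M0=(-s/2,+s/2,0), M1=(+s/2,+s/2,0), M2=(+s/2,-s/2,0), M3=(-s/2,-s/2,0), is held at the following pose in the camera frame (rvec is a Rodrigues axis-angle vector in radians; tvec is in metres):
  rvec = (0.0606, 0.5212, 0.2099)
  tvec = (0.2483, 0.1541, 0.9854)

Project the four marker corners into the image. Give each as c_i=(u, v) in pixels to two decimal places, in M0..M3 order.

c0=(427.10, 388.14) c1=(593.29, 428.15) c2=(634.34, 307.96) c3=(460.57, 278.64)

Intrinsics K: fx=853.1, fy=582.6, cx=309.4, cy=259.4
Marker side s = 0.202 m; corners in marker frame (Z=0):
  M0 = (-0.1010, +0.1010, 0)
  M1 = (+0.1010, +0.1010, 0)
  M2 = (+0.1010, -0.1010, 0)
  M3 = (-0.1010, -0.1010, 0)
rvec = (0.0606, 0.5212, 0.2099), |rvec| = θ = 0.56514 rad = 32.380°
Rodrigues: sinθ=0.53553, 1−cosθ=0.15548; R = I + sinθ·[k]× + (1−cosθ)·[k]×²:
    [+0.84630 -0.18353 +0.50009]
    [+0.21428 +0.97676 -0.00417]
    [-0.48770 +0.11068 +0.86596]
t = (0.2483, 0.1541, 0.9854) m
M0: Pc = R·M0+t = (+0.14429, +0.23111, +1.04584); u = 853.1·(+0.14429)/1.04584 + 309.4 = 427.0964, v = 582.6·(+0.23111)/1.04584 + 259.4 = 388.1439
M1: Pc = R·M1+t = (+0.31524, +0.27440, +0.94732); u = 853.1·(+0.31524)/0.94732 + 309.4 = 593.2863, v = 582.6·(+0.27440)/0.94732 + 259.4 = 428.1525
M2: Pc = R·M2+t = (+0.35231, +0.07709, +0.92496); u = 853.1·(+0.35231)/0.92496 + 309.4 = 634.3408, v = 582.6·(+0.07709)/0.92496 + 259.4 = 307.9557
M3: Pc = R·M3+t = (+0.18136, +0.03380, +1.02348); u = 853.1·(+0.18136)/1.02348 + 309.4 = 460.5687, v = 582.6·(+0.03380)/1.02348 + 259.4 = 278.6427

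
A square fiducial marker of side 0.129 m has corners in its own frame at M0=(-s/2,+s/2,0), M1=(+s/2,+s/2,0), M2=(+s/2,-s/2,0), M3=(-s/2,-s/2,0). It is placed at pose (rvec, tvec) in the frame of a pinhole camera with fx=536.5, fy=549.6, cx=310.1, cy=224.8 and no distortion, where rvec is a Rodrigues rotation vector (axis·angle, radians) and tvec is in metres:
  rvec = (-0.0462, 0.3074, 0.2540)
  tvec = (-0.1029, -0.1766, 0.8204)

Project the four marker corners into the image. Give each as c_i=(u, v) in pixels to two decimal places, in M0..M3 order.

c0=(195.89, 139.89) c1=(269.97, 157.00) c2=(291.98, 71.49) c3=(216.94, 58.40)

Intrinsics K: fx=536.5, fy=549.6, cx=310.1, cy=224.8
Marker side s = 0.129 m; corners in marker frame (Z=0):
  M0 = (-0.0645, +0.0645, 0)
  M1 = (+0.0645, +0.0645, 0)
  M2 = (+0.0645, -0.0645, 0)
  M3 = (-0.0645, -0.0645, 0)
rvec = (-0.0462, 0.3074, 0.2540), |rvec| = θ = 0.40143 rad = 23.000°
Rodrigues: sinθ=0.39073, 1−cosθ=0.07950; R = I + sinθ·[k]× + (1−cosθ)·[k]×²:
    [+0.92156 -0.25424 +0.29342]
    [+0.24023 +0.96712 +0.08349]
    [-0.30500 -0.00645 +0.95233]
t = (-0.1029, -0.1766, 0.8204) m
M0: Pc = R·M0+t = (-0.17874, -0.12972, +0.83966); u = 536.5·(-0.17874)/0.83966 + 310.1 = 195.8945, v = 549.6·(-0.12972)/0.83966 + 224.8 = 139.8943
M1: Pc = R·M1+t = (-0.05986, -0.09873, +0.80031); u = 536.5·(-0.05986)/0.80031 + 310.1 = 269.9733, v = 549.6·(-0.09873)/0.80031 + 224.8 = 157.0015
M2: Pc = R·M2+t = (-0.02706, -0.22348, +0.80114); u = 536.5·(-0.02706)/0.80114 + 310.1 = 291.9780, v = 549.6·(-0.22348)/0.80114 + 224.8 = 71.4852
M3: Pc = R·M3+t = (-0.14594, -0.25447, +0.84049); u = 536.5·(-0.14594)/0.84049 + 310.1 = 216.9424, v = 549.6·(-0.25447)/0.84049 + 224.8 = 58.3982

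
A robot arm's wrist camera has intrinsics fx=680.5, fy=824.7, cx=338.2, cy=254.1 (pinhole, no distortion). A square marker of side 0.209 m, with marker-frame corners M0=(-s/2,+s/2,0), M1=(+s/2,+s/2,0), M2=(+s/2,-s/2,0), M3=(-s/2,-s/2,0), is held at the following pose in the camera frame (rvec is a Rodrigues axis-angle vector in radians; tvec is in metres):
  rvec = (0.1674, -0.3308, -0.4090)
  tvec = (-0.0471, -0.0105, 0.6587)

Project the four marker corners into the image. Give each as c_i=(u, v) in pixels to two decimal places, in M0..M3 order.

c0=(234.25, 415.13) c1=(415.75, 301.19) c2=(343.86, 69.84) c3=(141.31, 170.21)

Intrinsics K: fx=680.5, fy=824.7, cx=338.2, cy=254.1
Marker side s = 0.209 m; corners in marker frame (Z=0):
  M0 = (-0.1045, +0.1045, 0)
  M1 = (+0.1045, +0.1045, 0)
  M2 = (+0.1045, -0.1045, 0)
  M3 = (-0.1045, -0.1045, 0)
rvec = (0.1674, -0.3308, -0.4090), |rvec| = θ = 0.55203 rad = 31.629°
Rodrigues: sinθ=0.52441, 1−cosθ=0.14854; R = I + sinθ·[k]× + (1−cosθ)·[k]×²:
    [+0.86512 +0.36155 -0.34763]
    [-0.41553 +0.90480 -0.09308]
    [+0.28088 +0.22497 +0.93300]
t = (-0.0471, -0.0105, 0.6587) m
M0: Pc = R·M0+t = (-0.09972, +0.12748, +0.65286); u = 680.5·(-0.09972)/0.65286 + 338.2 = 234.2543, v = 824.7·(+0.12748)/0.65286 + 254.1 = 415.1286
M1: Pc = R·M1+t = (+0.08109, +0.04063, +0.71156); u = 680.5·(+0.08109)/0.71156 + 338.2 = 415.7476, v = 824.7·(+0.04063)/0.71156 + 254.1 = 301.1886
M2: Pc = R·M2+t = (+0.00552, -0.14848, +0.66454); u = 680.5·(+0.00552)/0.66454 + 338.2 = 343.8561, v = 824.7·(-0.14848)/0.66454 + 254.1 = 69.8416
M3: Pc = R·M3+t = (-0.17529, -0.06163, +0.60584); u = 680.5·(-0.17529)/0.60584 + 338.2 = 141.3108, v = 824.7·(-0.06163)/0.60584 + 254.1 = 170.2077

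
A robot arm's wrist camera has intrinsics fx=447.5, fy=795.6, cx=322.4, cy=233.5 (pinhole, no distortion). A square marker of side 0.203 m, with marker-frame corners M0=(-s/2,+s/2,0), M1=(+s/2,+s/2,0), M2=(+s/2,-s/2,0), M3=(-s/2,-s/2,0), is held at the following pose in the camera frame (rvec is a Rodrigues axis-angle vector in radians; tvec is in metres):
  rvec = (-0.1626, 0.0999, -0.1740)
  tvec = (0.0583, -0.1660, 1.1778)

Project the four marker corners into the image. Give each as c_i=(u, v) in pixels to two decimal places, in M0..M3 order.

Intrinsics K: fx=447.5, fy=795.6, cx=322.4, cy=233.5
Marker side s = 0.203 m; corners in marker frame (Z=0):
  M0 = (-0.1015, +0.1015, 0)
  M1 = (+0.1015, +0.1015, 0)
  M2 = (+0.1015, -0.1015, 0)
  M3 = (-0.1015, -0.1015, 0)
rvec = (-0.1626, 0.0999, -0.1740), |rvec| = θ = 0.25825 rad = 14.797°
Rodrigues: sinθ=0.25539, 1−cosθ=0.03316; R = I + sinθ·[k]× + (1−cosθ)·[k]×²:
    [+0.97998 +0.16400 +0.11286]
    [-0.18015 +0.97180 +0.15216]
    [-0.08473 -0.16944 +0.98189]
t = (0.0583, -0.1660, 1.1778) m
M0: Pc = R·M0+t = (-0.02452, -0.04908, +1.16920); u = 447.5·(-0.02452)/1.16920 + 322.4 = 313.0141, v = 795.6·(-0.04908)/1.16920 + 233.5 = 200.1047
M1: Pc = R·M1+t = (+0.17441, -0.08565, +1.15200); u = 447.5·(+0.17441)/1.15200 + 322.4 = 390.1518, v = 795.6·(-0.08565)/1.15200 + 233.5 = 174.3498
M2: Pc = R·M2+t = (+0.14112, -0.28292, +1.18640); u = 447.5·(+0.14112)/1.18640 + 322.4 = 375.6304, v = 795.6·(-0.28292)/1.18640 + 233.5 = 43.7717
M3: Pc = R·M3+t = (-0.05781, -0.24635, +1.20360); u = 447.5·(-0.05781)/1.20360 + 322.4 = 300.9047, v = 795.6·(-0.24635)/1.20360 + 233.5 = 70.6565

c0=(313.01, 200.10) c1=(390.15, 174.35) c2=(375.63, 43.77) c3=(300.90, 70.66)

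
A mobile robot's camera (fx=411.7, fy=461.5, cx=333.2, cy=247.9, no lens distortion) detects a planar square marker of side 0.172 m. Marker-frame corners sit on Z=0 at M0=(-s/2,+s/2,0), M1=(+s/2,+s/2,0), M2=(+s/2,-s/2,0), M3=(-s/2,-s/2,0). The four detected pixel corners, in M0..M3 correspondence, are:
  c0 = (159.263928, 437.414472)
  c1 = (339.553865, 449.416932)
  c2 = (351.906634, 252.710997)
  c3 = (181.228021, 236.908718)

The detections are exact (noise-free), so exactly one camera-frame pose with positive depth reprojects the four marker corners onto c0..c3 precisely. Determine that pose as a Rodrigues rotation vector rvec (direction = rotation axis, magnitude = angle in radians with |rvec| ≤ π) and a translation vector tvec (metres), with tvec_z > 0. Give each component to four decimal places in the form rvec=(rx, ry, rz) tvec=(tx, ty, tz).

rvec=(-0.1221, -0.0589, 0.0793) tvec=(-0.0729, 0.0824, 0.4058)

Intrinsics K: fx=411.7, fy=461.5, cx=333.2, cy=247.9
Marker side s = 0.172 m; corners in marker frame (Z=0):
  M0 = (-0.0860, +0.0860, 0)
  M1 = (+0.0860, +0.0860, 0)
  M2 = (+0.0860, -0.0860, 0)
  M3 = (-0.0860, -0.0860, 0)
Detected image corners:
  c0 = (159.263928, 437.414472) px
  c1 = (339.553865, 449.416932) px
  c2 = (351.906634, 252.710997) px
  c3 = (181.228021, 236.908718) px
Planar DLT: solve 8×8 A·h = b for H (H[2,2]=1):
  H  [+1053.73723 -178.24596 +259.21420]
  H  [+126.75336 +1049.44480 +341.58337]
  H  [+0.13262 -0.30546 +1.00000]
B = K⁻¹H; ‖b₁‖=2.464141, ‖b₂‖=2.464141; λ = 2/(‖b₁‖+‖b₂‖) = 0.405821, sign → tz>0 ⇒ λ=+0.405821
r₁ = λ·B[:,0] = (+0.99513,+0.08255,+0.05382); r₂ = λ·B[:,1] = (-0.07537,+0.98942,-0.12396)
r₃ = r₁×r₂ = (-0.06348,+0.11930,+0.99083); SVD([r₁ r₂ r₃]) → R = UVᵀ:
  R  [+0.99513 -0.07537 -0.06348]
  R  [+0.08255 +0.98942 +0.11930]
  R  [+0.05382 -0.12396 +0.99083]
t = (-0.07293, +0.08238, +0.40582) m
tr R = 2.975379; θ = arccos((tr R − 1)/2) = 0.157073 rad = 9.000°
axis k = ((R−Rᵀ)₃₂, (R−Rᵀ)₁₃, (R−Rᵀ)₂₁) / (2 sinθ) = (-0.777571, -0.374939, +0.504782)
rvec = θ·k = (-0.122136, -0.058893, +0.079288)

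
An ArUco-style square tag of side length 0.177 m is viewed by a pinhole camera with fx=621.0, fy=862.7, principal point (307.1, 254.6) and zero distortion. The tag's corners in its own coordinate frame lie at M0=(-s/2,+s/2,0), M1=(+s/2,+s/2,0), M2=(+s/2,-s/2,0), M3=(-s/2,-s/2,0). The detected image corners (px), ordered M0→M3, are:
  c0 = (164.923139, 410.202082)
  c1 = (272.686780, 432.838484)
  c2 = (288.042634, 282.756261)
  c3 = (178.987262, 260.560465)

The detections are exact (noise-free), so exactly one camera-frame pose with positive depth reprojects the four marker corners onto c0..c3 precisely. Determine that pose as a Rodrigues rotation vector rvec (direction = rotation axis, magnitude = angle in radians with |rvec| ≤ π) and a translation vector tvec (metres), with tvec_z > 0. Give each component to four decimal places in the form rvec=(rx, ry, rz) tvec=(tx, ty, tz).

Intrinsics K: fx=621.0, fy=862.7, cx=307.1, cy=254.6
Marker side s = 0.177 m; corners in marker frame (Z=0):
  M0 = (-0.0885, +0.0885, 0)
  M1 = (+0.0885, +0.0885, 0)
  M2 = (+0.0885, -0.0885, 0)
  M3 = (-0.0885, -0.0885, 0)
Detected image corners:
  c0 = (164.923139, 410.202082) px
  c1 = (272.686780, 432.838484) px
  c2 = (288.042634, 282.756261) px
  c3 = (178.987262, 260.560465) px
Planar DLT: solve 8×8 A·h = b for H (H[2,2]=1):
  H  [+606.54859 -68.67664 +225.99300]
  H  [+117.58861 +868.77659 +346.98627]
  H  [-0.02615 +0.06377 +1.00000]
B = K⁻¹H; ‖b₁‖=1.000426, ‖b₂‖=1.000426; λ = 2/(‖b₁‖+‖b₂‖) = 0.999574, sign → tz>0 ⇒ λ=+0.999574
r₁ = λ·B[:,0] = (+0.98924,+0.14396,-0.02614); r₂ = λ·B[:,1] = (-0.14207,+0.98780,+0.06374)
r₃ = r₁×r₂ = (+0.03500,-0.05934,+0.99762); SVD([r₁ r₂ r₃]) → R = UVᵀ:
  R  [+0.98924 -0.14207 +0.03500]
  R  [+0.14396 +0.98780 -0.05934]
  R  [-0.02614 +0.06374 +0.99762]
t = (-0.13055, +0.10704, +0.99957) m
tr R = 2.974665; θ = arccos((tr R − 1)/2) = 0.159338 rad = 9.129°
axis k = ((R−Rᵀ)₃₂, (R−Rᵀ)₁₃, (R−Rᵀ)₂₁) / (2 sinθ) = (+0.387882, +0.192651, +0.901351)
rvec = θ·k = (+0.061804, +0.030697, +0.143619)

rvec=(0.0618, 0.0307, 0.1436) tvec=(-0.1306, 0.1070, 0.9996)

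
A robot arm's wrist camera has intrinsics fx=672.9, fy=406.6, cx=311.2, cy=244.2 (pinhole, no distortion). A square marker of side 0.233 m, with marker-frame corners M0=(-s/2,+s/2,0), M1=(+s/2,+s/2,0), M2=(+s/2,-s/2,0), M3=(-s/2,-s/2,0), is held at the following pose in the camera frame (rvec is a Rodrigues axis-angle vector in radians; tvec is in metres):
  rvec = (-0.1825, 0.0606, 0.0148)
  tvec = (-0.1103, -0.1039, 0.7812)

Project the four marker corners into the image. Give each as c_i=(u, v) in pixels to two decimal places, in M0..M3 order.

c0=(110.43, 249.28) c1=(314.43, 250.53) c2=(318.25, 133.04) c3=(124.81, 133.93)

Intrinsics K: fx=672.9, fy=406.6, cx=311.2, cy=244.2
Marker side s = 0.233 m; corners in marker frame (Z=0):
  M0 = (-0.1165, +0.1165, 0)
  M1 = (+0.1165, +0.1165, 0)
  M2 = (+0.1165, -0.1165, 0)
  M3 = (-0.1165, -0.1165, 0)
rvec = (-0.1825, 0.0606, 0.0148), |rvec| = θ = 0.19287 rad = 11.050°
Rodrigues: sinθ=0.19167, 1−cosθ=0.01854; R = I + sinθ·[k]× + (1−cosθ)·[k]×²:
    [+0.99806 -0.02022 +0.05888]
    [+0.00920 +0.98329 +0.18182]
    [-0.06157 -0.18092 +0.98157]
t = (-0.1103, -0.1039, 0.7812) m
M0: Pc = R·M0+t = (-0.22893, +0.00958, +0.76730); u = 672.9·(-0.22893)/0.76730 + 311.2 = 110.4340, v = 406.6·(+0.00958)/0.76730 + 244.2 = 249.2776
M1: Pc = R·M1+t = (+0.00362, +0.01172, +0.75295); u = 672.9·(+0.00362)/0.75295 + 311.2 = 314.4336, v = 406.6·(+0.01172)/0.75295 + 244.2 = 250.5313
M2: Pc = R·M2+t = (+0.00833, -0.21738, +0.79510); u = 672.9·(+0.00833)/0.79510 + 311.2 = 318.2495, v = 406.6·(-0.21738)/0.79510 + 244.2 = 133.0354
M3: Pc = R·M3+t = (-0.22422, -0.21952, +0.80945); u = 672.9·(-0.22422)/0.80945 + 311.2 = 124.8063, v = 406.6·(-0.21952)/0.80945 + 244.2 = 133.9293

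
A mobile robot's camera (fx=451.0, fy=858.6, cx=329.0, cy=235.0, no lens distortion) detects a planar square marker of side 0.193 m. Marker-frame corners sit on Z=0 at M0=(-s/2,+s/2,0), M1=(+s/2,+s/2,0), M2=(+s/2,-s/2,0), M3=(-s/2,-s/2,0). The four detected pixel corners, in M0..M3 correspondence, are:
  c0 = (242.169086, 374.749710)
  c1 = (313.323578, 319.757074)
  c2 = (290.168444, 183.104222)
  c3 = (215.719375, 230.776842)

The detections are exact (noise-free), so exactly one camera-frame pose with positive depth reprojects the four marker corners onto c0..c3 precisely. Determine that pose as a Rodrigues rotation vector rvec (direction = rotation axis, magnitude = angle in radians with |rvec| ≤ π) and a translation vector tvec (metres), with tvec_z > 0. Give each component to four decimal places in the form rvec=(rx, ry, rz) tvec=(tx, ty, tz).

Intrinsics K: fx=451.0, fy=858.6, cx=329.0, cy=235.0
Marker side s = 0.193 m; corners in marker frame (Z=0):
  M0 = (-0.0965, +0.0965, 0)
  M1 = (+0.0965, +0.0965, 0)
  M2 = (+0.0965, -0.0965, 0)
  M3 = (-0.0965, -0.0965, 0)
Detected image corners:
  c0 = (242.169086, 374.749710) px
  c1 = (313.323578, 319.757074) px
  c2 = (290.168444, 183.104222) px
  c3 = (215.719375, 230.776842) px
Planar DLT: solve 8×8 A·h = b for H (H[2,2]=1):
  H  [+461.12209 +161.84390 +266.60884]
  H  [-178.46786 +761.51281 +277.16989]
  H  [+0.31663 +0.12661 +1.00000]
B = K⁻¹H; ‖b₁‖=0.901896, ‖b₂‖=0.901896; λ = 2/(‖b₁‖+‖b₂‖) = 1.108776, sign → tz>0 ⇒ λ=+1.108776
r₁ = λ·B[:,0] = (+0.87756,-0.32656,+0.35107); r₂ = λ·B[:,1] = (+0.29548,+0.94498,+0.14038)
r₃ = r₁×r₂ = (-0.37759,-0.01946,+0.92577); SVD([r₁ r₂ r₃]) → R = UVᵀ:
  R  [+0.87756 +0.29548 -0.37759]
  R  [-0.32656 +0.94498 -0.01946]
  R  [+0.35107 +0.14038 +0.92577]
t = (-0.15339, +0.05446, +1.10878) m
tr R = 2.748306; θ = arccos((tr R − 1)/2) = 0.507108 rad = 29.055°
axis k = ((R−Rᵀ)₃₂, (R−Rᵀ)₁₃, (R−Rᵀ)₂₁) / (2 sinθ) = (+0.164559, -0.750188, -0.640421)
rvec = θ·k = (+0.083449, -0.380426, -0.324762)

rvec=(0.0834, -0.3804, -0.3248) tvec=(-0.1534, 0.0545, 1.1088)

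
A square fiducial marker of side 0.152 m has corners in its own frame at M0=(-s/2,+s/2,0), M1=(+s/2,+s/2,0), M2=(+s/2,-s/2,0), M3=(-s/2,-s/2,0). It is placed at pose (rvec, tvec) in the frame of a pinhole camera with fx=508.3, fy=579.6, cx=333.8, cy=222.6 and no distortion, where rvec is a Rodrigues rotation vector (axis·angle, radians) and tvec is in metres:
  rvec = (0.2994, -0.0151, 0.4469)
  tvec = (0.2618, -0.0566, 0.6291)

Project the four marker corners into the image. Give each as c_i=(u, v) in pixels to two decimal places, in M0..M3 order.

c0=(460.55, 201.45) c1=(564.40, 258.66) c2=(634.36, 137.90) c3=(524.52, 74.19)

Intrinsics K: fx=508.3, fy=579.6, cx=333.8, cy=222.6
Marker side s = 0.152 m; corners in marker frame (Z=0):
  M0 = (-0.0760, +0.0760, 0)
  M1 = (+0.0760, +0.0760, 0)
  M2 = (+0.0760, -0.0760, 0)
  M3 = (-0.0760, -0.0760, 0)
rvec = (0.2994, -0.0151, 0.4469), |rvec| = θ = 0.53813 rad = 30.833°
Rodrigues: sinθ=0.51253, 1−cosθ=0.14133; R = I + sinθ·[k]× + (1−cosθ)·[k]×²:
    [+0.90242 -0.42785 +0.05092]
    [+0.42343 +0.85878 -0.28845]
    [+0.07968 +0.28186 +0.95614]
t = (0.2618, -0.0566, 0.6291) m
M0: Pc = R·M0+t = (+0.16070, -0.02351, +0.64447); u = 508.3·(+0.16070)/0.64447 + 333.8 = 460.5466, v = 579.6·(-0.02351)/0.64447 + 222.6 = 201.4528
M1: Pc = R·M1+t = (+0.29787, +0.04085, +0.65658); u = 508.3·(+0.29787)/0.65658 + 333.8 = 564.3986, v = 579.6·(+0.04085)/0.65658 + 222.6 = 258.6591
M2: Pc = R·M2+t = (+0.36290, -0.08969, +0.61373); u = 508.3·(+0.36290)/0.61373 + 333.8 = 634.3569, v = 579.6·(-0.08969)/0.61373 + 222.6 = 137.9020
M3: Pc = R·M3+t = (+0.22573, -0.15405, +0.60162); u = 508.3·(+0.22573)/0.60162 + 333.8 = 524.5176, v = 579.6·(-0.15405)/0.60162 + 222.6 = 74.1908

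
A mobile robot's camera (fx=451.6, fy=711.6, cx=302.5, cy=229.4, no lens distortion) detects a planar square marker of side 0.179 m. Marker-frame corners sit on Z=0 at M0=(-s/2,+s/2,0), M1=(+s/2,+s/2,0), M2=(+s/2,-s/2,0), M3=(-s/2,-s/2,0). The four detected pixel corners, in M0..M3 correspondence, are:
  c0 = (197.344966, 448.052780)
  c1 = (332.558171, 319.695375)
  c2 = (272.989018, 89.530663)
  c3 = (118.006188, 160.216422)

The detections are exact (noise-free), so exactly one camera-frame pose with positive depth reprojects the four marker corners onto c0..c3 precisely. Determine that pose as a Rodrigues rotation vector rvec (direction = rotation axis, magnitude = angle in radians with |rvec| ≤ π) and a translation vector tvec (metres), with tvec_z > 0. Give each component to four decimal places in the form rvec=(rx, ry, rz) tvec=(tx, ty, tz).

Intrinsics K: fx=451.6, fy=711.6, cx=302.5, cy=229.4
Marker side s = 0.179 m; corners in marker frame (Z=0):
  M0 = (-0.0895, +0.0895, 0)
  M1 = (+0.0895, +0.0895, 0)
  M2 = (+0.0895, -0.0895, 0)
  M3 = (-0.0895, -0.0895, 0)
Detected image corners:
  c0 = (197.344966, 448.052780) px
  c1 = (332.558171, 319.695375) px
  c2 = (272.989018, 89.530663) px
  c3 = (118.006188, 160.216422) px
Planar DLT: solve 8×8 A·h = b for H (H[2,2]=1):
  H  [+1108.68643 +413.82359 +239.08614]
  H  [-227.89014 +1463.82648 +250.21654]
  H  [+1.29775 +0.13998 +1.00000]
B = K⁻¹H; ‖b₁‖=2.178130, ‖b₂‖=2.178130; λ = 2/(‖b₁‖+‖b₂‖) = 0.459109, sign → tz>0 ⇒ λ=+0.459109
r₁ = λ·B[:,0] = (+0.72802,-0.33910,+0.59581); r₂ = λ·B[:,1] = (+0.37766,+0.92371,+0.06427)
r₃ = r₁×r₂ = (-0.57215,+0.17823,+0.80055); SVD([r₁ r₂ r₃]) → R = UVᵀ:
  R  [+0.72802 +0.37766 -0.57215]
  R  [-0.33910 +0.92371 +0.17823]
  R  [+0.59581 +0.06427 +0.80055]
t = (-0.06447, +0.01343, +0.45911) m
tr R = 2.452286; θ = arccos((tr R − 1)/2) = 0.758101 rad = 43.436°
axis k = ((R−Rᵀ)₃₂, (R−Rᵀ)₁₃, (R−Rᵀ)₂₁) / (2 sinθ) = (-0.082874, -0.849373, -0.521247)
rvec = θ·k = (-0.062827, -0.643910, -0.395158)

rvec=(-0.0628, -0.6439, -0.3952) tvec=(-0.0645, 0.0134, 0.4591)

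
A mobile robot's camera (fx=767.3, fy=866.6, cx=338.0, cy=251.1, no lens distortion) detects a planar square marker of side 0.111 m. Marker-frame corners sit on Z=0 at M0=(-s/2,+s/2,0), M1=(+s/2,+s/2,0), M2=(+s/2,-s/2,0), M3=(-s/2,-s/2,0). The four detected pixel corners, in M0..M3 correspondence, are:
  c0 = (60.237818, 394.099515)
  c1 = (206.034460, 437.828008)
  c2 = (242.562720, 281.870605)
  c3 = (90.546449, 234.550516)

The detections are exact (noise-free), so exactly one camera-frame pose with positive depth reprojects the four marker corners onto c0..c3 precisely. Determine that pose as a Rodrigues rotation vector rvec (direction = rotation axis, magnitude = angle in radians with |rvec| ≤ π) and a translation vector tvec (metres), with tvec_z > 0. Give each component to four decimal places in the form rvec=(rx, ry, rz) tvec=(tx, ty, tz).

Intrinsics K: fx=767.3, fy=866.6, cx=338.0, cy=251.1
Marker side s = 0.111 m; corners in marker frame (Z=0):
  M0 = (-0.0555, +0.0555, 0)
  M1 = (+0.0555, +0.0555, 0)
  M2 = (+0.0555, -0.0555, 0)
  M3 = (-0.0555, -0.0555, 0)
Detected image corners:
  c0 = (60.237818, 394.099515) px
  c1 = (206.034460, 437.828008) px
  c2 = (242.562720, 281.870605) px
  c3 = (90.546449, 234.550516) px
Planar DLT: solve 8×8 A·h = b for H (H[2,2]=1):
  H  [+1354.46608 -241.77361 +149.85211]
  H  [+440.32894 +1554.82032 +338.93802]
  H  [+0.09065 +0.39664 +1.00000]
B = K⁻¹H; ‖b₁‖=1.793620, ‖b₂‖=1.793620; λ = 2/(‖b₁‖+‖b₂‖) = 0.557532, sign → tz>0 ⇒ λ=+0.557532
r₁ = λ·B[:,0] = (+0.96191,+0.26864,+0.05054); r₂ = λ·B[:,1] = (-0.27309,+0.93623,+0.22114)
r₃ = r₁×r₂ = (+0.01209,-0.22652,+0.97393); SVD([r₁ r₂ r₃]) → R = UVᵀ:
  R  [+0.96191 -0.27309 +0.01209]
  R  [+0.26864 +0.93623 -0.22652]
  R  [+0.05054 +0.22114 +0.97393]
t = (-0.13671, +0.05651, +0.55753) m
tr R = 2.872071; θ = arccos((tr R − 1)/2) = 0.359606 rad = 20.604°
axis k = ((R−Rᵀ)₃₂, (R−Rᵀ)₁₃, (R−Rᵀ)₂₁) / (2 sinθ) = (+0.636046, -0.054628, +0.769715)
rvec = θ·k = (+0.228726, -0.019645, +0.276794)

rvec=(0.2287, -0.0196, 0.2768) tvec=(-0.1367, 0.0565, 0.5575)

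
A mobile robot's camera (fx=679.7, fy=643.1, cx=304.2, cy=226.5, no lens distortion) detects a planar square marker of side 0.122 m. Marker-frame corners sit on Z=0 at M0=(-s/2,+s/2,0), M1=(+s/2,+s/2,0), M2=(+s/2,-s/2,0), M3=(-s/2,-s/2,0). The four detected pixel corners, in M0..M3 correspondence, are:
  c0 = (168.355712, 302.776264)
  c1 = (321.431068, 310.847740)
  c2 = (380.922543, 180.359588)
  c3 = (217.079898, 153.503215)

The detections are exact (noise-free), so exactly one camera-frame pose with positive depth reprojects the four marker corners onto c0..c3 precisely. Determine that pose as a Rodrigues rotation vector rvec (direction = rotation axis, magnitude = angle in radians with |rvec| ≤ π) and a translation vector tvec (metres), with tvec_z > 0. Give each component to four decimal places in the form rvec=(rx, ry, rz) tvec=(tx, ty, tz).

rvec=(0.5171, -0.4450, 0.2399) tvec=(-0.0201, 0.0108, 0.4718)

Intrinsics K: fx=679.7, fy=643.1, cx=304.2, cy=226.5
Marker side s = 0.122 m; corners in marker frame (Z=0):
  M0 = (-0.0610, +0.0610, 0)
  M1 = (+0.0610, +0.0610, 0)
  M2 = (+0.0610, -0.0610, 0)
  M3 = (-0.0610, -0.0610, 0)
Detected image corners:
  c0 = (168.355712, 302.776264) px
  c1 = (321.431068, 310.847740) px
  c2 = (380.922543, 180.359588) px
  c3 = (217.079898, 153.503215) px
Planar DLT: solve 8×8 A·h = b for H (H[2,2]=1):
  H  [+1565.40697 -202.85987 +275.25091]
  H  [+373.22457 +1353.84488 +241.21560]
  H  [+0.98906 +0.89469 +1.00000]
B = K⁻¹H; ‖b₁‖=2.119733, ‖b₂‖=2.119733; λ = 2/(‖b₁‖+‖b₂‖) = 0.471757, sign → tz>0 ⇒ λ=+0.471757
r₁ = λ·B[:,0] = (+0.87767,+0.10945,+0.46659); r₂ = λ·B[:,1] = (-0.32970,+0.84448,+0.42208)
r₃ = r₁×r₂ = (-0.34783,-0.52428,+0.77726); SVD([r₁ r₂ r₃]) → R = UVᵀ:
  R  [+0.87767 -0.32970 -0.34783]
  R  [+0.10945 +0.84448 -0.52428]
  R  [+0.46659 +0.42208 +0.77726]
t = (-0.02009, +0.01079, +0.47176) m
tr R = 2.499418; θ = arccos((tr R − 1)/2) = 0.723174 rad = 41.435°
axis k = ((R−Rᵀ)₃₂, (R−Rᵀ)₁₃, (R−Rᵀ)₂₁) / (2 sinθ) = (+0.715025, -0.615343, +0.331801)
rvec = θ·k = (+0.517087, -0.445000, +0.239950)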